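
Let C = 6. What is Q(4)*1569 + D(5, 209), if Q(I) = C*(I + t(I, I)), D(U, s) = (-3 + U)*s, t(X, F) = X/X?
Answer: 47488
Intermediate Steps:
t(X, F) = 1
D(U, s) = s*(-3 + U)
Q(I) = 6 + 6*I (Q(I) = 6*(I + 1) = 6*(1 + I) = 6 + 6*I)
Q(4)*1569 + D(5, 209) = (6 + 6*4)*1569 + 209*(-3 + 5) = (6 + 24)*1569 + 209*2 = 30*1569 + 418 = 47070 + 418 = 47488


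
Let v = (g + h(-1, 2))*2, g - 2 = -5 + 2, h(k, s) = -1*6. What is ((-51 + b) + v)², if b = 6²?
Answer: 841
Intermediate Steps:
h(k, s) = -6
g = -1 (g = 2 + (-5 + 2) = 2 - 3 = -1)
b = 36
v = -14 (v = (-1 - 6)*2 = -7*2 = -14)
((-51 + b) + v)² = ((-51 + 36) - 14)² = (-15 - 14)² = (-29)² = 841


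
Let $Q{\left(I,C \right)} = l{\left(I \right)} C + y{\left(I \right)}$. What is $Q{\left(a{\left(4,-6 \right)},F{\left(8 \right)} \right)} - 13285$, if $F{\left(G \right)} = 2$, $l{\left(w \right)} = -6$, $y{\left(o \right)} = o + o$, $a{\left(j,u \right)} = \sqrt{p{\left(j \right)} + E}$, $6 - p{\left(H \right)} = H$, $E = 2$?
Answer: $-13293$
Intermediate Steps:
$p{\left(H \right)} = 6 - H$
$a{\left(j,u \right)} = \sqrt{8 - j}$ ($a{\left(j,u \right)} = \sqrt{\left(6 - j\right) + 2} = \sqrt{8 - j}$)
$y{\left(o \right)} = 2 o$
$Q{\left(I,C \right)} = - 6 C + 2 I$
$Q{\left(a{\left(4,-6 \right)},F{\left(8 \right)} \right)} - 13285 = \left(\left(-6\right) 2 + 2 \sqrt{8 - 4}\right) - 13285 = \left(-12 + 2 \sqrt{8 - 4}\right) - 13285 = \left(-12 + 2 \sqrt{4}\right) - 13285 = \left(-12 + 2 \cdot 2\right) - 13285 = \left(-12 + 4\right) - 13285 = -8 - 13285 = -13293$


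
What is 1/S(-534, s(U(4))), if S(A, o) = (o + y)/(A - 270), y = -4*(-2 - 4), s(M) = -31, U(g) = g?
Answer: 804/7 ≈ 114.86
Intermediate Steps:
y = 24 (y = -4*(-6) = 24)
S(A, o) = (24 + o)/(-270 + A) (S(A, o) = (o + 24)/(A - 270) = (24 + o)/(-270 + A))
1/S(-534, s(U(4))) = 1/((24 - 31)/(-270 - 534)) = 1/(-7/(-804)) = 1/(-1/804*(-7)) = 1/(7/804) = 804/7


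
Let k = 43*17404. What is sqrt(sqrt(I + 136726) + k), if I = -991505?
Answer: sqrt(748372 + I*sqrt(854779)) ≈ 865.08 + 0.534*I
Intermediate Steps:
k = 748372
sqrt(sqrt(I + 136726) + k) = sqrt(sqrt(-991505 + 136726) + 748372) = sqrt(sqrt(-854779) + 748372) = sqrt(I*sqrt(854779) + 748372) = sqrt(748372 + I*sqrt(854779))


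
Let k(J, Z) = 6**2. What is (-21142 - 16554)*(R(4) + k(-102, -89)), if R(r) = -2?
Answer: -1281664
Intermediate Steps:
k(J, Z) = 36
(-21142 - 16554)*(R(4) + k(-102, -89)) = (-21142 - 16554)*(-2 + 36) = -37696*34 = -1281664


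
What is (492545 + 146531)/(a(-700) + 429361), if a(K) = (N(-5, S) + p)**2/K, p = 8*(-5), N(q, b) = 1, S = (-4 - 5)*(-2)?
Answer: 447353200/300551179 ≈ 1.4884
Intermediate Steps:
S = 18 (S = -9*(-2) = 18)
p = -40
a(K) = 1521/K (a(K) = (1 - 40)**2/K = (-39)**2/K = 1521/K)
(492545 + 146531)/(a(-700) + 429361) = (492545 + 146531)/(1521/(-700) + 429361) = 639076/(1521*(-1/700) + 429361) = 639076/(-1521/700 + 429361) = 639076/(300551179/700) = 639076*(700/300551179) = 447353200/300551179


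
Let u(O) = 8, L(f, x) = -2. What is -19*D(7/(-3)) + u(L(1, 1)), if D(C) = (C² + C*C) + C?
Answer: -1391/9 ≈ -154.56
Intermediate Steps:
D(C) = C + 2*C² (D(C) = (C² + C²) + C = 2*C² + C = C + 2*C²)
-19*D(7/(-3)) + u(L(1, 1)) = -19*7/(-3)*(1 + 2*(7/(-3))) + 8 = -19*7*(-⅓)*(1 + 2*(7*(-⅓))) + 8 = -(-133)*(1 + 2*(-7/3))/3 + 8 = -(-133)*(1 - 14/3)/3 + 8 = -(-133)*(-11)/(3*3) + 8 = -19*77/9 + 8 = -1463/9 + 8 = -1391/9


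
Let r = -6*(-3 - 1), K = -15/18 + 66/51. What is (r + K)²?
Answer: 6225025/10404 ≈ 598.33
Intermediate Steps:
K = 47/102 (K = -15*1/18 + 66*(1/51) = -⅚ + 22/17 = 47/102 ≈ 0.46078)
r = 24 (r = -6*(-4) = 24)
(r + K)² = (24 + 47/102)² = (2495/102)² = 6225025/10404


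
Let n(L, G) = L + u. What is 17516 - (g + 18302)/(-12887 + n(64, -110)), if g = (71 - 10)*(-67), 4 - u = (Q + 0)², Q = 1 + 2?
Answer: 224709463/12828 ≈ 17517.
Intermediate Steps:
Q = 3
u = -5 (u = 4 - (3 + 0)² = 4 - 1*3² = 4 - 1*9 = 4 - 9 = -5)
g = -4087 (g = 61*(-67) = -4087)
n(L, G) = -5 + L (n(L, G) = L - 5 = -5 + L)
17516 - (g + 18302)/(-12887 + n(64, -110)) = 17516 - (-4087 + 18302)/(-12887 + (-5 + 64)) = 17516 - 14215/(-12887 + 59) = 17516 - 14215/(-12828) = 17516 - 14215*(-1)/12828 = 17516 - 1*(-14215/12828) = 17516 + 14215/12828 = 224709463/12828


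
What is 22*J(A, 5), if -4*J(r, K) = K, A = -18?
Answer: -55/2 ≈ -27.500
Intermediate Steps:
J(r, K) = -K/4
22*J(A, 5) = 22*(-¼*5) = 22*(-5/4) = -55/2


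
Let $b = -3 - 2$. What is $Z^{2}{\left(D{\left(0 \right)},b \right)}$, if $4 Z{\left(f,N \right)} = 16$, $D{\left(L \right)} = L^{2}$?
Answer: $16$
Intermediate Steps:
$b = -5$ ($b = -3 - 2 = -5$)
$Z{\left(f,N \right)} = 4$ ($Z{\left(f,N \right)} = \frac{1}{4} \cdot 16 = 4$)
$Z^{2}{\left(D{\left(0 \right)},b \right)} = 4^{2} = 16$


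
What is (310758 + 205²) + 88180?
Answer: 440963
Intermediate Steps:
(310758 + 205²) + 88180 = (310758 + 42025) + 88180 = 352783 + 88180 = 440963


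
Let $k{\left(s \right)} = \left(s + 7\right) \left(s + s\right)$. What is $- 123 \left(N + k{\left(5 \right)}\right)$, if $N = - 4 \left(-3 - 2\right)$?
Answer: $-17220$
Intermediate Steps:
$N = 20$ ($N = \left(-4\right) \left(-5\right) = 20$)
$k{\left(s \right)} = 2 s \left(7 + s\right)$ ($k{\left(s \right)} = \left(7 + s\right) 2 s = 2 s \left(7 + s\right)$)
$- 123 \left(N + k{\left(5 \right)}\right) = - 123 \left(20 + 2 \cdot 5 \left(7 + 5\right)\right) = - 123 \left(20 + 2 \cdot 5 \cdot 12\right) = - 123 \left(20 + 120\right) = \left(-123\right) 140 = -17220$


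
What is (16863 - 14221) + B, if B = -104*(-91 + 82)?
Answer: 3578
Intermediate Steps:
B = 936 (B = -104*(-9) = 936)
(16863 - 14221) + B = (16863 - 14221) + 936 = 2642 + 936 = 3578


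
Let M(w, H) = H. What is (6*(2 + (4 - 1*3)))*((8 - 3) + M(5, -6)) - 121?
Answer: -139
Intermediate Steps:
(6*(2 + (4 - 1*3)))*((8 - 3) + M(5, -6)) - 121 = (6*(2 + (4 - 1*3)))*((8 - 3) - 6) - 121 = (6*(2 + (4 - 3)))*(5 - 6) - 121 = (6*(2 + 1))*(-1) - 121 = (6*3)*(-1) - 121 = 18*(-1) - 121 = -18 - 121 = -139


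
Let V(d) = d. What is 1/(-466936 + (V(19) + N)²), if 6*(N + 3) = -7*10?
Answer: -9/4202255 ≈ -2.1417e-6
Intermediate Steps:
N = -44/3 (N = -3 + (-7*10)/6 = -3 + (⅙)*(-70) = -3 - 35/3 = -44/3 ≈ -14.667)
1/(-466936 + (V(19) + N)²) = 1/(-466936 + (19 - 44/3)²) = 1/(-466936 + (13/3)²) = 1/(-466936 + 169/9) = 1/(-4202255/9) = -9/4202255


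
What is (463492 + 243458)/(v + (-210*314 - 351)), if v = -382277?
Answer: -353475/224284 ≈ -1.5760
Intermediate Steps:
(463492 + 243458)/(v + (-210*314 - 351)) = (463492 + 243458)/(-382277 + (-210*314 - 351)) = 706950/(-382277 + (-65940 - 351)) = 706950/(-382277 - 66291) = 706950/(-448568) = 706950*(-1/448568) = -353475/224284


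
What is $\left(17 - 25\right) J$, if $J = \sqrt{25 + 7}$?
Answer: $- 32 \sqrt{2} \approx -45.255$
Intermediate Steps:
$J = 4 \sqrt{2}$ ($J = \sqrt{32} = 4 \sqrt{2} \approx 5.6569$)
$\left(17 - 25\right) J = \left(17 - 25\right) 4 \sqrt{2} = - 8 \cdot 4 \sqrt{2} = - 32 \sqrt{2}$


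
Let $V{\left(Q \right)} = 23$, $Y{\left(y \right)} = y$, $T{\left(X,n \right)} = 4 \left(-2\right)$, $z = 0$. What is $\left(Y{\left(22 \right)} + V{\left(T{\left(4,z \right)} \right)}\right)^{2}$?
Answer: $2025$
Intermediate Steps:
$T{\left(X,n \right)} = -8$
$\left(Y{\left(22 \right)} + V{\left(T{\left(4,z \right)} \right)}\right)^{2} = \left(22 + 23\right)^{2} = 45^{2} = 2025$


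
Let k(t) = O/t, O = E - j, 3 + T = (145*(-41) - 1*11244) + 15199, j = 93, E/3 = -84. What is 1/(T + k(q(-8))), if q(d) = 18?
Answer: -6/12073 ≈ -0.00049698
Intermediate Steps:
E = -252 (E = 3*(-84) = -252)
T = -1993 (T = -3 + ((145*(-41) - 1*11244) + 15199) = -3 + ((-5945 - 11244) + 15199) = -3 + (-17189 + 15199) = -3 - 1990 = -1993)
O = -345 (O = -252 - 1*93 = -252 - 93 = -345)
k(t) = -345/t
1/(T + k(q(-8))) = 1/(-1993 - 345/18) = 1/(-1993 - 345*1/18) = 1/(-1993 - 115/6) = 1/(-12073/6) = -6/12073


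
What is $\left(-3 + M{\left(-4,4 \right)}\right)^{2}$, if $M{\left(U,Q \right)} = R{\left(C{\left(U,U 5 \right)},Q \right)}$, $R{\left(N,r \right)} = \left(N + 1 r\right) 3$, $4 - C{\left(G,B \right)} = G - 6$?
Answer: $2601$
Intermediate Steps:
$C{\left(G,B \right)} = 10 - G$ ($C{\left(G,B \right)} = 4 - \left(G - 6\right) = 4 - \left(-6 + G\right) = 10 - G$)
$R{\left(N,r \right)} = 3 N + 3 r$ ($R{\left(N,r \right)} = \left(N + r\right) 3 = 3 N + 3 r$)
$M{\left(U,Q \right)} = 30 - 3 U + 3 Q$ ($M{\left(U,Q \right)} = 3 \left(10 - U\right) + 3 Q = \left(30 - 3 U\right) + 3 Q = 30 - 3 U + 3 Q$)
$\left(-3 + M{\left(-4,4 \right)}\right)^{2} = \left(-3 + \left(30 - -12 + 3 \cdot 4\right)\right)^{2} = \left(-3 + \left(30 + 12 + 12\right)\right)^{2} = \left(-3 + 54\right)^{2} = 51^{2} = 2601$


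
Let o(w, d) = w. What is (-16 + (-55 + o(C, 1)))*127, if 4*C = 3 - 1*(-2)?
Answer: -35433/4 ≈ -8858.3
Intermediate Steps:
C = 5/4 (C = (3 - 1*(-2))/4 = (3 + 2)/4 = (1/4)*5 = 5/4 ≈ 1.2500)
(-16 + (-55 + o(C, 1)))*127 = (-16 + (-55 + 5/4))*127 = (-16 - 215/4)*127 = -279/4*127 = -35433/4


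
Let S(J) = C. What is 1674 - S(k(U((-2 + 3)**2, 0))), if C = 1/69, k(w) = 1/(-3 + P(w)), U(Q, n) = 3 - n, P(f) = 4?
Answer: 115505/69 ≈ 1674.0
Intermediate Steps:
k(w) = 1 (k(w) = 1/(-3 + 4) = 1/1 = 1)
C = 1/69 ≈ 0.014493
S(J) = 1/69
1674 - S(k(U((-2 + 3)**2, 0))) = 1674 - 1*1/69 = 1674 - 1/69 = 115505/69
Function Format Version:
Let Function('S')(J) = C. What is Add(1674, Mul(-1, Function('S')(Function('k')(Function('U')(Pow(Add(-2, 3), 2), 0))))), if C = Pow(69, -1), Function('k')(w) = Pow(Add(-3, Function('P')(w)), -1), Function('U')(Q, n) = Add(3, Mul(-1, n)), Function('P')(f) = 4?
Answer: Rational(115505, 69) ≈ 1674.0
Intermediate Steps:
Function('k')(w) = 1 (Function('k')(w) = Pow(Add(-3, 4), -1) = Pow(1, -1) = 1)
C = Rational(1, 69) ≈ 0.014493
Function('S')(J) = Rational(1, 69)
Add(1674, Mul(-1, Function('S')(Function('k')(Function('U')(Pow(Add(-2, 3), 2), 0))))) = Add(1674, Mul(-1, Rational(1, 69))) = Add(1674, Rational(-1, 69)) = Rational(115505, 69)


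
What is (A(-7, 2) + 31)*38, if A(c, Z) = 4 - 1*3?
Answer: 1216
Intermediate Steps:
A(c, Z) = 1 (A(c, Z) = 4 - 3 = 1)
(A(-7, 2) + 31)*38 = (1 + 31)*38 = 32*38 = 1216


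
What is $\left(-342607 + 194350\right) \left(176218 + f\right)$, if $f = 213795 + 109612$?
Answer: $-74072903625$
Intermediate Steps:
$f = 323407$
$\left(-342607 + 194350\right) \left(176218 + f\right) = \left(-342607 + 194350\right) \left(176218 + 323407\right) = \left(-148257\right) 499625 = -74072903625$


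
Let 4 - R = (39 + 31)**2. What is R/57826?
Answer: -2448/28913 ≈ -0.084668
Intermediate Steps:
R = -4896 (R = 4 - (39 + 31)**2 = 4 - 1*70**2 = 4 - 1*4900 = 4 - 4900 = -4896)
R/57826 = -4896/57826 = -4896*1/57826 = -2448/28913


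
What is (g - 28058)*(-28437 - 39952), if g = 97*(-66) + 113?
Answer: 2348956983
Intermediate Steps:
g = -6289 (g = -6402 + 113 = -6289)
(g - 28058)*(-28437 - 39952) = (-6289 - 28058)*(-28437 - 39952) = -34347*(-68389) = 2348956983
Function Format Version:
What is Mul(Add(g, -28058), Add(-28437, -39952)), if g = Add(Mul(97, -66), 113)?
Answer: 2348956983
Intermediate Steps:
g = -6289 (g = Add(-6402, 113) = -6289)
Mul(Add(g, -28058), Add(-28437, -39952)) = Mul(Add(-6289, -28058), Add(-28437, -39952)) = Mul(-34347, -68389) = 2348956983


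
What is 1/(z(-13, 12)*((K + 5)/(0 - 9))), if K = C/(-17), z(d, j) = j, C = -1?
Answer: -51/344 ≈ -0.14826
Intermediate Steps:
K = 1/17 (K = -1/(-17) = -1*(-1/17) = 1/17 ≈ 0.058824)
1/(z(-13, 12)*((K + 5)/(0 - 9))) = 1/(12*((1/17 + 5)/(0 - 9))) = 1/(12*((86/17)/(-9))) = 1/(12*((86/17)*(-⅑))) = 1/(12*(-86/153)) = 1/(-344/51) = -51/344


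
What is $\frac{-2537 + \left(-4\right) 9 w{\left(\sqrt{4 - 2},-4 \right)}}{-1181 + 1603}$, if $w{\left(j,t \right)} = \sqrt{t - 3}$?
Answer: $- \frac{2537}{422} - \frac{18 i \sqrt{7}}{211} \approx -6.0118 - 0.2257 i$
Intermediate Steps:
$w{\left(j,t \right)} = \sqrt{-3 + t}$
$\frac{-2537 + \left(-4\right) 9 w{\left(\sqrt{4 - 2},-4 \right)}}{-1181 + 1603} = \frac{-2537 + \left(-4\right) 9 \sqrt{-3 - 4}}{-1181 + 1603} = \frac{-2537 - 36 \sqrt{-7}}{422} = \left(-2537 - 36 i \sqrt{7}\right) \frac{1}{422} = - \frac{2537}{422} - \frac{18 i \sqrt{7}}{211}$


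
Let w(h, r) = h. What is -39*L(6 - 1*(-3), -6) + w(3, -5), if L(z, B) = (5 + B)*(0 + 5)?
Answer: 198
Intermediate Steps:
L(z, B) = 25 + 5*B (L(z, B) = (5 + B)*5 = 25 + 5*B)
-39*L(6 - 1*(-3), -6) + w(3, -5) = -39*(25 + 5*(-6)) + 3 = -39*(25 - 30) + 3 = -39*(-5) + 3 = 195 + 3 = 198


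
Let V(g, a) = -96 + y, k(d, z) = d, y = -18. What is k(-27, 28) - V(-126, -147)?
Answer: 87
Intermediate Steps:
V(g, a) = -114 (V(g, a) = -96 - 18 = -114)
k(-27, 28) - V(-126, -147) = -27 - 1*(-114) = -27 + 114 = 87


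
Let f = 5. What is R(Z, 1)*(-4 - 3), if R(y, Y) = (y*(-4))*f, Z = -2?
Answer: -280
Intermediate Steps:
R(y, Y) = -20*y (R(y, Y) = (y*(-4))*5 = -4*y*5 = -20*y)
R(Z, 1)*(-4 - 3) = (-20*(-2))*(-4 - 3) = 40*(-7) = -280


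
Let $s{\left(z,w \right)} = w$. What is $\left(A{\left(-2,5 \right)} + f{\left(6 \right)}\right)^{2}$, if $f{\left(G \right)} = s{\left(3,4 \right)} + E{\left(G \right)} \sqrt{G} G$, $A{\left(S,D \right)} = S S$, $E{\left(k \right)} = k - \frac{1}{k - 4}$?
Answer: $6598 + 528 \sqrt{6} \approx 7891.3$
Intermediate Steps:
$E{\left(k \right)} = k - \frac{1}{-4 + k}$
$A{\left(S,D \right)} = S^{2}$
$f{\left(G \right)} = 4 + \frac{G^{\frac{3}{2}} \left(-1 + G^{2} - 4 G\right)}{-4 + G}$ ($f{\left(G \right)} = 4 + \frac{-1 + G^{2} - 4 G}{-4 + G} \sqrt{G} G = 4 + \frac{\sqrt{G} \left(-1 + G^{2} - 4 G\right)}{-4 + G} G = 4 + \frac{G^{\frac{3}{2}} \left(-1 + G^{2} - 4 G\right)}{-4 + G}$)
$\left(A{\left(-2,5 \right)} + f{\left(6 \right)}\right)^{2} = \left(\left(-2\right)^{2} + \frac{-16 + 4 \cdot 6 + 6^{\frac{3}{2}} \left(-1 + 6^{2} - 24\right)}{-4 + 6}\right)^{2} = \left(4 + \frac{-16 + 24 + 6 \sqrt{6} \left(-1 + 36 - 24\right)}{2}\right)^{2} = \left(4 + \frac{-16 + 24 + 6 \sqrt{6} \cdot 11}{2}\right)^{2} = \left(4 + \frac{-16 + 24 + 66 \sqrt{6}}{2}\right)^{2} = \left(4 + \frac{8 + 66 \sqrt{6}}{2}\right)^{2} = \left(4 + \left(4 + 33 \sqrt{6}\right)\right)^{2} = \left(8 + 33 \sqrt{6}\right)^{2}$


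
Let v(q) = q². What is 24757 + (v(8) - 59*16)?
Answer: 23877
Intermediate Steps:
24757 + (v(8) - 59*16) = 24757 + (8² - 59*16) = 24757 + (64 - 944) = 24757 - 880 = 23877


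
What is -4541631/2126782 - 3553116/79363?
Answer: -7917140613765/168787799866 ≈ -46.906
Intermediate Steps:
-4541631/2126782 - 3553116/79363 = -7917140613765/168787799866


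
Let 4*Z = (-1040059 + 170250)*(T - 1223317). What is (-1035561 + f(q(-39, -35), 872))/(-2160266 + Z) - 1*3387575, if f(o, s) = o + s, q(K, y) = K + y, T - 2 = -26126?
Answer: -3681502639058754427/1086766385705 ≈ -3.3876e+6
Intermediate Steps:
T = -26124 (T = 2 - 26126 = -26124)
Z = 1086775026769/4 (Z = ((-1040059 + 170250)*(-26124 - 1223317))/4 = (-869809*(-1249441))/4 = (1/4)*1086775026769 = 1086775026769/4 ≈ 2.7169e+11)
(-1035561 + f(q(-39, -35), 872))/(-2160266 + Z) - 1*3387575 = (-1035561 + ((-39 - 35) + 872))/(-2160266 + 1086775026769/4) - 1*3387575 = (-1035561 + (-74 + 872))/(1086766385705/4) - 3387575 = (-1035561 + 798)*(4/1086766385705) - 3387575 = -1034763*4/1086766385705 - 3387575 = -4139052/1086766385705 - 3387575 = -3681502639058754427/1086766385705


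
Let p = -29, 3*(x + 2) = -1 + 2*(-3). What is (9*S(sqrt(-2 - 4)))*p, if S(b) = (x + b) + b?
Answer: 1131 - 522*I*sqrt(6) ≈ 1131.0 - 1278.6*I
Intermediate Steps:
x = -13/3 (x = -2 + (-1 + 2*(-3))/3 = -2 + (-1 - 6)/3 = -2 + (1/3)*(-7) = -2 - 7/3 = -13/3 ≈ -4.3333)
S(b) = -13/3 + 2*b (S(b) = (-13/3 + b) + b = -13/3 + 2*b)
(9*S(sqrt(-2 - 4)))*p = (9*(-13/3 + 2*sqrt(-2 - 4)))*(-29) = (9*(-13/3 + 2*sqrt(-6)))*(-29) = (9*(-13/3 + 2*(I*sqrt(6))))*(-29) = (9*(-13/3 + 2*I*sqrt(6)))*(-29) = (-39 + 18*I*sqrt(6))*(-29) = 1131 - 522*I*sqrt(6)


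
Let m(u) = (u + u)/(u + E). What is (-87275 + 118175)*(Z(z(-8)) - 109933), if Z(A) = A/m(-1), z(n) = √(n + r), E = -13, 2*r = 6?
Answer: -3396929700 + 216300*I*√5 ≈ -3.3969e+9 + 4.8366e+5*I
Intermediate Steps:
r = 3 (r = (½)*6 = 3)
z(n) = √(3 + n) (z(n) = √(n + 3) = √(3 + n))
m(u) = 2*u/(-13 + u) (m(u) = (u + u)/(u - 13) = (2*u)/(-13 + u) = 2*u/(-13 + u))
Z(A) = 7*A (Z(A) = A/((2*(-1)/(-13 - 1))) = A/((2*(-1)/(-14))) = A/((2*(-1)*(-1/14))) = A/(⅐) = A*7 = 7*A)
(-87275 + 118175)*(Z(z(-8)) - 109933) = (-87275 + 118175)*(7*√(3 - 8) - 109933) = 30900*(7*√(-5) - 109933) = 30900*(7*(I*√5) - 109933) = 30900*(7*I*√5 - 109933) = 30900*(-109933 + 7*I*√5) = -3396929700 + 216300*I*√5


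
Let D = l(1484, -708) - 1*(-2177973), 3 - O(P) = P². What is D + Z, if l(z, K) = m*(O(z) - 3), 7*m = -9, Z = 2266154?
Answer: 7275599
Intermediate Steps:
m = -9/7 (m = (⅐)*(-9) = -9/7 ≈ -1.2857)
O(P) = 3 - P²
l(z, K) = 9*z²/7 (l(z, K) = -9*((3 - z²) - 3)/7 = -(-9)*z²/7 = 9*z²/7)
D = 5009445 (D = (9/7)*1484² - 1*(-2177973) = (9/7)*2202256 + 2177973 = 2831472 + 2177973 = 5009445)
D + Z = 5009445 + 2266154 = 7275599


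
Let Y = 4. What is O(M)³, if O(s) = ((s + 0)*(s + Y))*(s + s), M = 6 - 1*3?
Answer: 2000376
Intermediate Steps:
M = 3 (M = 6 - 3 = 3)
O(s) = 2*s²*(4 + s) (O(s) = ((s + 0)*(s + 4))*(s + s) = (s*(4 + s))*(2*s) = 2*s²*(4 + s))
O(M)³ = (2*3²*(4 + 3))³ = (2*9*7)³ = 126³ = 2000376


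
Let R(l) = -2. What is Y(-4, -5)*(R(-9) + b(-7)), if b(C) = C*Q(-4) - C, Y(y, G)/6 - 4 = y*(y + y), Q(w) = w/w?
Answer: -432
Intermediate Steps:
Q(w) = 1
Y(y, G) = 24 + 12*y**2 (Y(y, G) = 24 + 6*(y*(y + y)) = 24 + 6*(y*(2*y)) = 24 + 6*(2*y**2) = 24 + 12*y**2)
b(C) = 0 (b(C) = C*1 - C = C - C = 0)
Y(-4, -5)*(R(-9) + b(-7)) = (24 + 12*(-4)**2)*(-2 + 0) = (24 + 12*16)*(-2) = (24 + 192)*(-2) = 216*(-2) = -432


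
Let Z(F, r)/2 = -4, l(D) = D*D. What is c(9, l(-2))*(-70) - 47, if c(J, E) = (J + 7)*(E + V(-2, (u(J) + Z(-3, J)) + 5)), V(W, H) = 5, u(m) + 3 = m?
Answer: -10127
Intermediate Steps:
l(D) = D**2
Z(F, r) = -8 (Z(F, r) = 2*(-4) = -8)
u(m) = -3 + m
c(J, E) = (5 + E)*(7 + J) (c(J, E) = (J + 7)*(E + 5) = (7 + J)*(5 + E) = (5 + E)*(7 + J))
c(9, l(-2))*(-70) - 47 = (35 + 5*9 + 7*(-2)**2 + (-2)**2*9)*(-70) - 47 = (35 + 45 + 7*4 + 4*9)*(-70) - 47 = (35 + 45 + 28 + 36)*(-70) - 47 = 144*(-70) - 47 = -10080 - 47 = -10127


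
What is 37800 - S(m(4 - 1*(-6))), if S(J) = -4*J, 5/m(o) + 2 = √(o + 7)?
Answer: 491440/13 + 20*√17/13 ≈ 37809.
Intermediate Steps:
m(o) = 5/(-2 + √(7 + o)) (m(o) = 5/(-2 + √(o + 7)) = 5/(-2 + √(7 + o)))
37800 - S(m(4 - 1*(-6))) = 37800 - (-4)*5/(-2 + √(7 + (4 - 1*(-6)))) = 37800 - (-4)*5/(-2 + √(7 + (4 + 6))) = 37800 - (-4)*5/(-2 + √(7 + 10)) = 37800 - (-4)*5/(-2 + √17) = 37800 - (-20)/(-2 + √17) = 37800 + 20/(-2 + √17)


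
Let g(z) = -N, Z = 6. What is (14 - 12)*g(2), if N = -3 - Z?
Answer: 18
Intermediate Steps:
N = -9 (N = -3 - 1*6 = -3 - 6 = -9)
g(z) = 9 (g(z) = -1*(-9) = 9)
(14 - 12)*g(2) = (14 - 12)*9 = 2*9 = 18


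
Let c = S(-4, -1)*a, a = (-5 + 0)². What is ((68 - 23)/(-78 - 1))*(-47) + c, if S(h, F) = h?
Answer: -5785/79 ≈ -73.228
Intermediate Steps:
a = 25 (a = (-5)² = 25)
c = -100 (c = -4*25 = -100)
((68 - 23)/(-78 - 1))*(-47) + c = ((68 - 23)/(-78 - 1))*(-47) - 100 = (45/(-79))*(-47) - 100 = (45*(-1/79))*(-47) - 100 = -45/79*(-47) - 100 = 2115/79 - 100 = -5785/79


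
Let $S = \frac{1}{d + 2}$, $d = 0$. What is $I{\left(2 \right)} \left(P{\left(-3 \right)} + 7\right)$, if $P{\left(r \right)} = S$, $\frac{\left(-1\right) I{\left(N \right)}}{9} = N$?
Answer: $-135$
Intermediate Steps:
$I{\left(N \right)} = - 9 N$
$S = \frac{1}{2}$ ($S = \frac{1}{0 + 2} = \frac{1}{2} \approx 0.5$)
$P{\left(r \right)} = \frac{1}{2}$
$I{\left(2 \right)} \left(P{\left(-3 \right)} + 7\right) = \left(-9\right) 2 \left(\frac{1}{2} + 7\right) = \left(-18\right) \frac{15}{2} = -135$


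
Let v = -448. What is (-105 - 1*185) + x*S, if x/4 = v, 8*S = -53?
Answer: 11582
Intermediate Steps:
S = -53/8 (S = (⅛)*(-53) = -53/8 ≈ -6.6250)
x = -1792 (x = 4*(-448) = -1792)
(-105 - 1*185) + x*S = (-105 - 1*185) - 1792*(-53/8) = (-105 - 185) + 11872 = -290 + 11872 = 11582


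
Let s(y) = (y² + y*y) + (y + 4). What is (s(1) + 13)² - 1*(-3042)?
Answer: 3442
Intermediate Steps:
s(y) = 4 + y + 2*y² (s(y) = (y² + y²) + (4 + y) = 2*y² + (4 + y) = 4 + y + 2*y²)
(s(1) + 13)² - 1*(-3042) = ((4 + 1 + 2*1²) + 13)² - 1*(-3042) = ((4 + 1 + 2*1) + 13)² + 3042 = ((4 + 1 + 2) + 13)² + 3042 = (7 + 13)² + 3042 = 20² + 3042 = 400 + 3042 = 3442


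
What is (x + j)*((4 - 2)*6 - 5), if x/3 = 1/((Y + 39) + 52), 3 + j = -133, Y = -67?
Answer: -7609/8 ≈ -951.13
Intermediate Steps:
j = -136 (j = -3 - 133 = -136)
x = 1/8 (x = 3/((-67 + 39) + 52) = 3/(-28 + 52) = 3/24 = 3*(1/24) = 1/8 ≈ 0.12500)
(x + j)*((4 - 2)*6 - 5) = (1/8 - 136)*((4 - 2)*6 - 5) = -1087*(2*6 - 5)/8 = -1087*(12 - 5)/8 = -1087/8*7 = -7609/8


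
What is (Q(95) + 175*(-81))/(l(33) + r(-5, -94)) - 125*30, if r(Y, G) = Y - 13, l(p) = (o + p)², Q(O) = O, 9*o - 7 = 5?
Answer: -39302970/10447 ≈ -3762.1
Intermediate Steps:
o = 4/3 (o = 7/9 + (⅑)*5 = 7/9 + 5/9 = 4/3 ≈ 1.3333)
l(p) = (4/3 + p)²
r(Y, G) = -13 + Y
(Q(95) + 175*(-81))/(l(33) + r(-5, -94)) - 125*30 = (95 + 175*(-81))/((4 + 3*33)²/9 + (-13 - 5)) - 125*30 = (95 - 14175)/((4 + 99)²/9 - 18) - 1*3750 = -14080/((⅑)*103² - 18) - 3750 = -14080/((⅑)*10609 - 18) - 3750 = -14080/(10609/9 - 18) - 3750 = -14080/10447/9 - 3750 = -14080*9/10447 - 3750 = -126720/10447 - 3750 = -39302970/10447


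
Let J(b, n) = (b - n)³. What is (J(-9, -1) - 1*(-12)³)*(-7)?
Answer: -8512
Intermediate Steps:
(J(-9, -1) - 1*(-12)³)*(-7) = ((-9 - 1*(-1))³ - 1*(-12)³)*(-7) = ((-9 + 1)³ - 1*(-1728))*(-7) = ((-8)³ + 1728)*(-7) = (-512 + 1728)*(-7) = 1216*(-7) = -8512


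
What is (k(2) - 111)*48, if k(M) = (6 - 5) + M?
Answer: -5184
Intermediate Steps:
k(M) = 1 + M
(k(2) - 111)*48 = ((1 + 2) - 111)*48 = (3 - 111)*48 = -108*48 = -5184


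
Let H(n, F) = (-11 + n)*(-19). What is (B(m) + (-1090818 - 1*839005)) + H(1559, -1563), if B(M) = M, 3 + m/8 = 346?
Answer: -1956491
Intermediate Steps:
m = 2744 (m = -24 + 8*346 = -24 + 2768 = 2744)
H(n, F) = 209 - 19*n
(B(m) + (-1090818 - 1*839005)) + H(1559, -1563) = (2744 + (-1090818 - 1*839005)) + (209 - 19*1559) = (2744 + (-1090818 - 839005)) + (209 - 29621) = (2744 - 1929823) - 29412 = -1927079 - 29412 = -1956491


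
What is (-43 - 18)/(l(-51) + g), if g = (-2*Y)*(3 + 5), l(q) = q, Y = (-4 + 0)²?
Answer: 61/307 ≈ 0.19870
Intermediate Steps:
Y = 16 (Y = (-4)² = 16)
g = -256 (g = (-2*16)*(3 + 5) = -32*8 = -256)
(-43 - 18)/(l(-51) + g) = (-43 - 18)/(-51 - 256) = -61/(-307) = -61*(-1/307) = 61/307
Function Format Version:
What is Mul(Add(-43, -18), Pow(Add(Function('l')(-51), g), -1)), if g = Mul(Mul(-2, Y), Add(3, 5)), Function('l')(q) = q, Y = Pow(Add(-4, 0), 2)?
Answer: Rational(61, 307) ≈ 0.19870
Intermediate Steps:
Y = 16 (Y = Pow(-4, 2) = 16)
g = -256 (g = Mul(Mul(-2, 16), Add(3, 5)) = Mul(-32, 8) = -256)
Mul(Add(-43, -18), Pow(Add(Function('l')(-51), g), -1)) = Mul(Add(-43, -18), Pow(Add(-51, -256), -1)) = Mul(-61, Pow(-307, -1)) = Mul(-61, Rational(-1, 307)) = Rational(61, 307)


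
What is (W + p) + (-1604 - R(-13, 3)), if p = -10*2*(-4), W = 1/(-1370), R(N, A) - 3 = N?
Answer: -2074181/1370 ≈ -1514.0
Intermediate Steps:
R(N, A) = 3 + N
W = -1/1370 ≈ -0.00072993
p = 80 (p = -20*(-4) = 80)
(W + p) + (-1604 - R(-13, 3)) = (-1/1370 + 80) + (-1604 - (3 - 13)) = 109599/1370 + (-1604 - 1*(-10)) = 109599/1370 + (-1604 + 10) = 109599/1370 - 1594 = -2074181/1370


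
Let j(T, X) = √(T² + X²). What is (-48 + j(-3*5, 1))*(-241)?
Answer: 11568 - 241*√226 ≈ 7945.0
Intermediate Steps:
(-48 + j(-3*5, 1))*(-241) = (-48 + √((-3*5)² + 1²))*(-241) = (-48 + √((-15)² + 1))*(-241) = (-48 + √(225 + 1))*(-241) = (-48 + √226)*(-241) = 11568 - 241*√226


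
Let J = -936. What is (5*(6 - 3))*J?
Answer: -14040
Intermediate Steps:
(5*(6 - 3))*J = (5*(6 - 3))*(-936) = (5*3)*(-936) = 15*(-936) = -14040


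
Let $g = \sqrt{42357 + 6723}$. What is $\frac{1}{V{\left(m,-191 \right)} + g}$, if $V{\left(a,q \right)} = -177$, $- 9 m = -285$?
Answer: $\frac{59}{5917} + \frac{2 \sqrt{12270}}{17751} \approx 0.022452$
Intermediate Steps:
$m = \frac{95}{3}$ ($m = \left(- \frac{1}{9}\right) \left(-285\right) = \frac{95}{3} \approx 31.667$)
$g = 2 \sqrt{12270}$ ($g = \sqrt{49080} = 2 \sqrt{12270} \approx 221.54$)
$\frac{1}{V{\left(m,-191 \right)} + g} = \frac{1}{-177 + 2 \sqrt{12270}}$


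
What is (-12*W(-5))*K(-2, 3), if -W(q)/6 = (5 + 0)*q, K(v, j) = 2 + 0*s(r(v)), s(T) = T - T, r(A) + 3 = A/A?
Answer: -3600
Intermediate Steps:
r(A) = -2 (r(A) = -3 + A/A = -3 + 1 = -2)
s(T) = 0
K(v, j) = 2 (K(v, j) = 2 + 0*0 = 2 + 0 = 2)
W(q) = -30*q (W(q) = -6*(5 + 0)*q = -30*q)
(-12*W(-5))*K(-2, 3) = -(-360)*(-5)*2 = -12*150*2 = -1800*2 = -3600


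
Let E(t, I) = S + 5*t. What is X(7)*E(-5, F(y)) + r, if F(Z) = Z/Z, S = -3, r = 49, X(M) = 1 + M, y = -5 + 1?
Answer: -175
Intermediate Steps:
y = -4
F(Z) = 1
E(t, I) = -3 + 5*t
X(7)*E(-5, F(y)) + r = (1 + 7)*(-3 + 5*(-5)) + 49 = 8*(-3 - 25) + 49 = 8*(-28) + 49 = -224 + 49 = -175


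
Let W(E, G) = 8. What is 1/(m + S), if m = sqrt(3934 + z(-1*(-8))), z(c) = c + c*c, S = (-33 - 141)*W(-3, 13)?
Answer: -696/966829 - sqrt(4006)/1933658 ≈ -0.00075261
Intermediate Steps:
S = -1392 (S = (-33 - 141)*8 = -174*8 = -1392)
z(c) = c + c**2
m = sqrt(4006) (m = sqrt(3934 + (-1*(-8))*(1 - 1*(-8))) = sqrt(3934 + 8*(1 + 8)) = sqrt(3934 + 8*9) = sqrt(3934 + 72) = sqrt(4006) ≈ 63.293)
1/(m + S) = 1/(sqrt(4006) - 1392) = 1/(-1392 + sqrt(4006))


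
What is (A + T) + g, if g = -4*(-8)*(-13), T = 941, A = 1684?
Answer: 2209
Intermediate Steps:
g = -416 (g = 32*(-13) = -416)
(A + T) + g = (1684 + 941) - 416 = 2625 - 416 = 2209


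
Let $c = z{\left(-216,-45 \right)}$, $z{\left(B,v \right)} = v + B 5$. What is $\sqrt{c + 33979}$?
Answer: $\sqrt{32854} \approx 181.26$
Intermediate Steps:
$z{\left(B,v \right)} = v + 5 B$
$c = -1125$ ($c = -45 + 5 \left(-216\right) = -45 - 1080 = -1125$)
$\sqrt{c + 33979} = \sqrt{-1125 + 33979} = \sqrt{32854}$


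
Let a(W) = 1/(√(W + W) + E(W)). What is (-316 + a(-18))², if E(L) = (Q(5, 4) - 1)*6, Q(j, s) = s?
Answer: (18957 + I)²/3600 ≈ 99824.0 + 10.532*I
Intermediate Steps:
E(L) = 18 (E(L) = (4 - 1)*6 = 3*6 = 18)
a(W) = 1/(18 + √2*√W) (a(W) = 1/(√(W + W) + 18) = 1/(√(2*W) + 18) = 1/(√2*√W + 18) = 1/(18 + √2*√W))
(-316 + a(-18))² = (-316 + 1/(18 + √2*√(-18)))² = (-316 + 1/(18 + √2*(3*I*√2)))² = (-316 + 1/(18 + 6*I))² = (-316 + (18 - 6*I)/360)²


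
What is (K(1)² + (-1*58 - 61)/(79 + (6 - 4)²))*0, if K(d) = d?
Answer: 0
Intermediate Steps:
(K(1)² + (-1*58 - 61)/(79 + (6 - 4)²))*0 = (1² + (-1*58 - 61)/(79 + (6 - 4)²))*0 = (1 + (-58 - 61)/(79 + 2²))*0 = (1 - 119/(79 + 4))*0 = (1 - 119/83)*0 = -36/83*0 = 0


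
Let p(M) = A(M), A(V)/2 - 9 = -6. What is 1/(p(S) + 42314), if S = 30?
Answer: 1/42320 ≈ 2.3629e-5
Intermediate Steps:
A(V) = 6 (A(V) = 18 + 2*(-6) = 18 - 12 = 6)
p(M) = 6
1/(p(S) + 42314) = 1/(6 + 42314) = 1/42320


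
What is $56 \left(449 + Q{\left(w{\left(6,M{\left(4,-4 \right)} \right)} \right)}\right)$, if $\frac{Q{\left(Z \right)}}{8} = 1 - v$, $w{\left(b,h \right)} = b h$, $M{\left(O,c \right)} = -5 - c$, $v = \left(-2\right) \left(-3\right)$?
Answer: $22904$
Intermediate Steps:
$v = 6$
$Q{\left(Z \right)} = -40$ ($Q{\left(Z \right)} = 8 \left(1 - 6\right) = 8 \left(-5\right) = -40$)
$56 \left(449 + Q{\left(w{\left(6,M{\left(4,-4 \right)} \right)} \right)}\right) = 56 \left(449 - 40\right) = 56 \cdot 409 = 22904$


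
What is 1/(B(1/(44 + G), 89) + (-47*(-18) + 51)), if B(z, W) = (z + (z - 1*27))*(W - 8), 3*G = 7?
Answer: -139/178824 ≈ -0.00077730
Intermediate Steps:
G = 7/3 (G = (⅓)*7 = 7/3 ≈ 2.3333)
B(z, W) = (-27 + 2*z)*(-8 + W) (B(z, W) = (z + (z - 27))*(-8 + W) = (z + (-27 + z))*(-8 + W) = (-27 + 2*z)*(-8 + W))
1/(B(1/(44 + G), 89) + (-47*(-18) + 51)) = 1/((216 - 27*89 - 16/(44 + 7/3) + 2*89/(44 + 7/3)) + (-47*(-18) + 51)) = 1/((216 - 2403 - 16/139/3 + 2*89/(139/3)) + (846 + 51)) = 1/((216 - 2403 - 16*3/139 + 2*89*(3/139)) + 897) = 1/((216 - 2403 - 48/139 + 534/139) + 897) = 1/(-303507/139 + 897) = 1/(-178824/139) = -139/178824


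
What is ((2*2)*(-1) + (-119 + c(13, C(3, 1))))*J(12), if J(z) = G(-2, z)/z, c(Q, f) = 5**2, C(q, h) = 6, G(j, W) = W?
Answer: -98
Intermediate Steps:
c(Q, f) = 25
J(z) = 1 (J(z) = z/z = 1)
((2*2)*(-1) + (-119 + c(13, C(3, 1))))*J(12) = ((2*2)*(-1) + (-119 + 25))*1 = (4*(-1) - 94)*1 = (-4 - 94)*1 = -98*1 = -98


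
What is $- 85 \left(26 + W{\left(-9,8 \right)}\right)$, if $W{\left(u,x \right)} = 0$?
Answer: $-2210$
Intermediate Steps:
$- 85 \left(26 + W{\left(-9,8 \right)}\right) = - 85 \left(26 + 0\right) = \left(-85\right) 26 = -2210$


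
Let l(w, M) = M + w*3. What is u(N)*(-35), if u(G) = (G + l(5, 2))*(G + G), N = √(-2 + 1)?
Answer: 70 - 1190*I ≈ 70.0 - 1190.0*I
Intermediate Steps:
N = I (N = √(-1) = I ≈ 1.0*I)
l(w, M) = M + 3*w
u(G) = 2*G*(17 + G) (u(G) = (G + (2 + 3*5))*(G + G) = (G + (2 + 15))*(2*G) = (G + 17)*(2*G) = (17 + G)*(2*G) = 2*G*(17 + G))
u(N)*(-35) = (2*I*(17 + I))*(-35) = -70*I*(17 + I)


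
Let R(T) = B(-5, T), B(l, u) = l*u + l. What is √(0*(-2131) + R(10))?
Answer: I*√55 ≈ 7.4162*I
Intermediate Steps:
B(l, u) = l + l*u
R(T) = -5 - 5*T (R(T) = -5*(1 + T) = -5 - 5*T)
√(0*(-2131) + R(10)) = √(0*(-2131) + (-5 - 5*10)) = √(0 + (-5 - 50)) = √(0 - 55) = √(-55) = I*√55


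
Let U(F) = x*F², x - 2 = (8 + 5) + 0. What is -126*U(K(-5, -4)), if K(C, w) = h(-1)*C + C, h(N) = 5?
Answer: -1701000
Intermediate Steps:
x = 15 (x = 2 + ((8 + 5) + 0) = 2 + (13 + 0) = 2 + 13 = 15)
K(C, w) = 6*C (K(C, w) = 5*C + C = 6*C)
U(F) = 15*F²
-126*U(K(-5, -4)) = -1890*(6*(-5))² = -1890*(-30)² = -1890*900 = -126*13500 = -1701000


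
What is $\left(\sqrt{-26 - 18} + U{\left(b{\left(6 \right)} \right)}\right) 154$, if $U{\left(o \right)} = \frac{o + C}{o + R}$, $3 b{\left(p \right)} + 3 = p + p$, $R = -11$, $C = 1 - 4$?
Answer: $308 i \sqrt{11} \approx 1021.5 i$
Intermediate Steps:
$C = -3$
$b{\left(p \right)} = -1 + \frac{2 p}{3}$ ($b{\left(p \right)} = -1 + \frac{p + p}{3} = -1 + \frac{2 p}{3}$)
$U{\left(o \right)} = \frac{-3 + o}{-11 + o}$ ($U{\left(o \right)} = \frac{o - 3}{o - 11} = \frac{-3 + o}{-11 + o}$)
$\left(\sqrt{-26 - 18} + U{\left(b{\left(6 \right)} \right)}\right) 154 = \left(\sqrt{-26 - 18} + \frac{-3 + \left(-1 + \frac{2}{3} \cdot 6\right)}{-11 + \left(-1 + \frac{2}{3} \cdot 6\right)}\right) 154 = \left(\sqrt{-44} + \frac{-3 + \left(-1 + 4\right)}{-11 + \left(-1 + 4\right)}\right) 154 = \left(2 i \sqrt{11} + \frac{-3 + 3}{-11 + 3}\right) 154 = \left(2 i \sqrt{11} + \frac{1}{-8} \cdot 0\right) 154 = \left(2 i \sqrt{11} - 0\right) 154 = \left(2 i \sqrt{11} + 0\right) 154 = 2 i \sqrt{11} \cdot 154 = 308 i \sqrt{11}$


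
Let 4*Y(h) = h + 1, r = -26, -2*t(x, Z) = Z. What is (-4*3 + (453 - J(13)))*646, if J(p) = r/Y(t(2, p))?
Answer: 2999378/11 ≈ 2.7267e+5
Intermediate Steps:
t(x, Z) = -Z/2
Y(h) = ¼ + h/4 (Y(h) = (h + 1)/4 = (1 + h)/4 = ¼ + h/4)
J(p) = -26/(¼ - p/8) (J(p) = -26/(¼ + (-p/2)/4) = -26/(¼ - p/8))
(-4*3 + (453 - J(13)))*646 = (-4*3 + (453 - 208/(-2 + 13)))*646 = (-12 + (453 - 208/11))*646 = (-12 + 4775/11)*646 = (4643/11)*646 = 2999378/11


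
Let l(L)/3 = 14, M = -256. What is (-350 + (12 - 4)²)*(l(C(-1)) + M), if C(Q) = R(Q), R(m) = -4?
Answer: 61204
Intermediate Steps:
C(Q) = -4
l(L) = 42 (l(L) = 3*14 = 42)
(-350 + (12 - 4)²)*(l(C(-1)) + M) = (-350 + (12 - 4)²)*(42 - 256) = (-350 + 8²)*(-214) = (-350 + 64)*(-214) = -286*(-214) = 61204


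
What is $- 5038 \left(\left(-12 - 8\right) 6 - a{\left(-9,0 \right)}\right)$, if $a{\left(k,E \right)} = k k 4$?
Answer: $2236872$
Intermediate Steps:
$a{\left(k,E \right)} = 4 k^{2}$ ($a{\left(k,E \right)} = k^{2} \cdot 4 = 4 k^{2}$)
$- 5038 \left(\left(-12 - 8\right) 6 - a{\left(-9,0 \right)}\right) = - 5038 \left(\left(-12 - 8\right) 6 - 4 \left(-9\right)^{2}\right) = - 5038 \left(\left(-20\right) 6 - 4 \cdot 81\right) = - 5038 \left(-120 - 324\right) = \left(-5038\right) \left(-444\right) = 2236872$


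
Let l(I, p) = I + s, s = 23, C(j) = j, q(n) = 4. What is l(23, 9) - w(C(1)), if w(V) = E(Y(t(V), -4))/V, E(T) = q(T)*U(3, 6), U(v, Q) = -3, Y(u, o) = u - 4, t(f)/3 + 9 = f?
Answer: 58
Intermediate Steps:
t(f) = -27 + 3*f
Y(u, o) = -4 + u
E(T) = -12 (E(T) = 4*(-3) = -12)
w(V) = -12/V
l(I, p) = 23 + I (l(I, p) = I + 23 = 23 + I)
l(23, 9) - w(C(1)) = (23 + 23) - (-12)/1 = 46 - (-12) = 46 - 1*(-12) = 46 + 12 = 58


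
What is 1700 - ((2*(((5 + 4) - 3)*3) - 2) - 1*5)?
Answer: 1671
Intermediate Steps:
1700 - ((2*(((5 + 4) - 3)*3) - 2) - 1*5) = 1700 - ((2*((9 - 3)*3) - 2) - 5) = 1700 - ((2*(6*3) - 2) - 5) = 1700 - ((2*18 - 2) - 5) = 1700 - ((36 - 2) - 5) = 1700 - (34 - 5) = 1700 - 1*29 = 1700 - 29 = 1671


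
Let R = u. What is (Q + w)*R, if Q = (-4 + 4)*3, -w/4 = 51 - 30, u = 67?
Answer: -5628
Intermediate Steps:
R = 67
w = -84 (w = -4*(51 - 30) = -4*21 = -84)
Q = 0 (Q = 0*3 = 0)
(Q + w)*R = (0 - 84)*67 = -84*67 = -5628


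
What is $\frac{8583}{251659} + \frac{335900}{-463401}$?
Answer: $- \frac{80554887317}{116619032259} \approx -0.69075$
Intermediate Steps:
$\frac{8583}{251659} + \frac{335900}{-463401} = 8583 \cdot \frac{1}{251659} + 335900 \left(- \frac{1}{463401}\right) = \frac{8583}{251659} - \frac{335900}{463401} = - \frac{80554887317}{116619032259}$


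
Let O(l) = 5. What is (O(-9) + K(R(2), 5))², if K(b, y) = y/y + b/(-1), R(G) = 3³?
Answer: 441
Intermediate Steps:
R(G) = 27
K(b, y) = 1 - b (K(b, y) = 1 + b*(-1) = 1 - b)
(O(-9) + K(R(2), 5))² = (5 + (1 - 1*27))² = (5 + (1 - 27))² = (5 - 26)² = (-21)² = 441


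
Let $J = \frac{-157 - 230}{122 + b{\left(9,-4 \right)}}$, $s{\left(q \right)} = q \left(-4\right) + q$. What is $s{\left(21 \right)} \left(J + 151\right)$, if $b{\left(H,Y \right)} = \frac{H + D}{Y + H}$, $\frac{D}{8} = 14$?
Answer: $- \frac{158886}{17} \approx -9346.2$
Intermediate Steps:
$D = 112$ ($D = 8 \cdot 14 = 112$)
$s{\left(q \right)} = - 3 q$ ($s{\left(q \right)} = - 4 q + q = - 3 q$)
$b{\left(H,Y \right)} = \frac{112 + H}{H + Y}$ ($b{\left(H,Y \right)} = \frac{H + 112}{Y + H} = \frac{112 + H}{H + Y}$)
$J = - \frac{45}{17}$ ($J = \frac{-157 - 230}{122 + \frac{112 + 9}{9 - 4}} = - \frac{387}{122 + \frac{1}{5} \cdot 121} = - \frac{387}{122 + \frac{121}{5}} = - \frac{387}{\frac{731}{5}} = \left(-387\right) \frac{5}{731} = - \frac{45}{17} \approx -2.6471$)
$s{\left(21 \right)} \left(J + 151\right) = \left(-3\right) 21 \left(- \frac{45}{17} + 151\right) = \left(-63\right) \frac{2522}{17} = - \frac{158886}{17}$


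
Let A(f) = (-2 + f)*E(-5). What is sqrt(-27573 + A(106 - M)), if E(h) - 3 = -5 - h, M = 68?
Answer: I*sqrt(27465) ≈ 165.73*I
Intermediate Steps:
E(h) = -2 - h (E(h) = 3 + (-5 - h) = -2 - h)
A(f) = -6 + 3*f (A(f) = (-2 + f)*(-2 - 1*(-5)) = (-2 + f)*(-2 + 5) = (-2 + f)*3 = -6 + 3*f)
sqrt(-27573 + A(106 - M)) = sqrt(-27573 + (-6 + 3*(106 - 1*68))) = sqrt(-27573 + (-6 + 3*(106 - 68))) = sqrt(-27573 + (-6 + 3*38)) = sqrt(-27573 + (-6 + 114)) = sqrt(-27573 + 108) = sqrt(-27465) = I*sqrt(27465)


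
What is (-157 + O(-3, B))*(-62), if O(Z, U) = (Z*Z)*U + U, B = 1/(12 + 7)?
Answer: 184326/19 ≈ 9701.4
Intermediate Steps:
B = 1/19 ≈ 0.052632
O(Z, U) = U + U*Z² (O(Z, U) = Z²*U + U = U*Z² + U = U + U*Z²)
(-157 + O(-3, B))*(-62) = (-157 + (1 + (-3)²)/19)*(-62) = (-157 + (1 + 9)/19)*(-62) = (-157 + (1/19)*10)*(-62) = (-157 + 10/19)*(-62) = -2973/19*(-62) = 184326/19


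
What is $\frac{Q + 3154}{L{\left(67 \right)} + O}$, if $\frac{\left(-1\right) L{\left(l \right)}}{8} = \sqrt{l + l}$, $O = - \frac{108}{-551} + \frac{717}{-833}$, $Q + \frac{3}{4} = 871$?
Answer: $\frac{2254177041738153}{7226293334327420} - \frac{6782161703740066 \sqrt{134}}{1806573333581855} \approx -43.146$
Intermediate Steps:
$Q = \frac{3481}{4}$ ($Q = - \frac{3}{4} + 871 = \frac{3481}{4} \approx 870.25$)
$O = - \frac{305103}{458983}$ ($O = \left(-108\right) \left(- \frac{1}{551}\right) + 717 \left(- \frac{1}{833}\right) = \frac{108}{551} - \frac{717}{833} = - \frac{305103}{458983} \approx -0.66474$)
$L{\left(l \right)} = - 8 \sqrt{2} \sqrt{l}$ ($L{\left(l \right)} = - 8 \sqrt{l + l} = - 8 \sqrt{2 l} = - 8 \sqrt{2} \sqrt{l}$)
$\frac{Q + 3154}{L{\left(67 \right)} + O} = \frac{\frac{3481}{4} + 3154}{- 8 \sqrt{2} \sqrt{67} - \frac{305103}{458983}} = \frac{16097}{4 \left(- 8 \sqrt{134} - \frac{305103}{458983}\right)} = \frac{16097}{4 \left(- \frac{305103}{458983} - 8 \sqrt{134}\right)}$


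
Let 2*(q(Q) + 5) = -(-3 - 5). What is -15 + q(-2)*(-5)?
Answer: -10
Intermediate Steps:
q(Q) = -1 (q(Q) = -5 + (-(-3 - 5))/2 = -5 + (-1*(-8))/2 = -5 + (½)*8 = -5 + 4 = -1)
-15 + q(-2)*(-5) = -15 - 1*(-5) = -15 + 5 = -10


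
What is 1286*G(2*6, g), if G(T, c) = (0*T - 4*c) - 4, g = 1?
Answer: -10288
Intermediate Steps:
G(T, c) = -4 - 4*c (G(T, c) = (0 - 4*c) - 4 = -4*c - 4 = -4 - 4*c)
1286*G(2*6, g) = 1286*(-4 - 4*1) = 1286*(-4 - 4) = 1286*(-8) = -10288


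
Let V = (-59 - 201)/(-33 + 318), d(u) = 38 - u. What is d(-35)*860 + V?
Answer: 3578408/57 ≈ 62779.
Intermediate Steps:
V = -52/57 (V = -260/285 = -260*1/285 = -52/57 ≈ -0.91228)
d(-35)*860 + V = (38 - 1*(-35))*860 - 52/57 = (38 + 35)*860 - 52/57 = 73*860 - 52/57 = 62780 - 52/57 = 3578408/57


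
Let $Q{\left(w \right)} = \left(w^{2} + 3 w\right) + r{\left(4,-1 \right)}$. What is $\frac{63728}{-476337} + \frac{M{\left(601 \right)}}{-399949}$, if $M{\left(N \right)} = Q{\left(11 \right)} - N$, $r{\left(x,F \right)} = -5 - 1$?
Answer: $- \frac{25272169211}{190510506813} \approx -0.13265$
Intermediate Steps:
$r{\left(x,F \right)} = -6$ ($r{\left(x,F \right)} = -5 - 1 = -6$)
$Q{\left(w \right)} = -6 + w^{2} + 3 w$ ($Q{\left(w \right)} = \left(w^{2} + 3 w\right) - 6 = -6 + w^{2} + 3 w$)
$M{\left(N \right)} = 148 - N$ ($M{\left(N \right)} = \left(-6 + 11^{2} + 3 \cdot 11\right) - N = \left(-6 + 121 + 33\right) - N = 148 - N$)
$\frac{63728}{-476337} + \frac{M{\left(601 \right)}}{-399949} = \frac{63728}{-476337} + \frac{148 - 601}{-399949} = 63728 \left(- \frac{1}{476337}\right) + \left(148 - 601\right) \left(- \frac{1}{399949}\right) = - \frac{63728}{476337} - - \frac{453}{399949} = - \frac{63728}{476337} + \frac{453}{399949} = - \frac{25272169211}{190510506813}$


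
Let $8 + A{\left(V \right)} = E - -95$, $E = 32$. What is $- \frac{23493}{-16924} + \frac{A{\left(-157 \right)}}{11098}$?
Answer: $\frac{131369635}{93911276} \approx 1.3989$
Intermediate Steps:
$A{\left(V \right)} = 119$ ($A{\left(V \right)} = -8 + \left(32 - -95\right) = -8 + \left(32 + 95\right) = -8 + 127 = 119$)
$- \frac{23493}{-16924} + \frac{A{\left(-157 \right)}}{11098} = - \frac{23493}{-16924} + \frac{119}{11098} = \left(-23493\right) \left(- \frac{1}{16924}\right) + 119 \cdot \frac{1}{11098} = \frac{23493}{16924} + \frac{119}{11098} = \frac{131369635}{93911276}$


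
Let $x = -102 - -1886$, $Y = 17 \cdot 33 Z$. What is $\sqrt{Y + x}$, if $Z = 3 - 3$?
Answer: $2 \sqrt{446} \approx 42.237$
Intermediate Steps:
$Z = 0$ ($Z = 3 - 3 = 0$)
$Y = 0$ ($Y = 17 \cdot 33 \cdot 0 = 561 \cdot 0 = 0$)
$x = 1784$ ($x = -102 + 1886 = 1784$)
$\sqrt{Y + x} = \sqrt{0 + 1784} = \sqrt{1784} = 2 \sqrt{446}$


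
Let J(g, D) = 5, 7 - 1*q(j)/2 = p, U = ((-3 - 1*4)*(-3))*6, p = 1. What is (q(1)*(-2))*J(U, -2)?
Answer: -120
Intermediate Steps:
U = 126 (U = ((-3 - 4)*(-3))*6 = -7*(-3)*6 = 21*6 = 126)
q(j) = 12 (q(j) = 14 - 2*1 = 14 - 2 = 12)
(q(1)*(-2))*J(U, -2) = (12*(-2))*5 = -24*5 = -120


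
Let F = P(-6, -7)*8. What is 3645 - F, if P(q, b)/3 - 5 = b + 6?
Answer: 3549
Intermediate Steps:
P(q, b) = 33 + 3*b (P(q, b) = 15 + 3*(b + 6) = 15 + 3*(6 + b) = 15 + (18 + 3*b) = 33 + 3*b)
F = 96 (F = (33 + 3*(-7))*8 = (33 - 21)*8 = 12*8 = 96)
3645 - F = 3645 - 1*96 = 3645 - 96 = 3549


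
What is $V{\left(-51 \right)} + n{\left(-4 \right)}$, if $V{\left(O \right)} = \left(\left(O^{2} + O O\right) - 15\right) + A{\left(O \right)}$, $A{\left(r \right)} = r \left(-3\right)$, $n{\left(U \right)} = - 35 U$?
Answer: $5480$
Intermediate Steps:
$A{\left(r \right)} = - 3 r$
$V{\left(O \right)} = -15 - 3 O + 2 O^{2}$ ($V{\left(O \right)} = \left(\left(O^{2} + O O\right) - 15\right) - 3 O = \left(\left(O^{2} + O^{2}\right) - 15\right) - 3 O = \left(2 O^{2} - 15\right) - 3 O = \left(-15 + 2 O^{2}\right) - 3 O = -15 - 3 O + 2 O^{2}$)
$V{\left(-51 \right)} + n{\left(-4 \right)} = \left(-15 - -153 + 2 \left(-51\right)^{2}\right) - -140 = \left(-15 + 153 + 2 \cdot 2601\right) + 140 = \left(-15 + 153 + 5202\right) + 140 = 5340 + 140 = 5480$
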